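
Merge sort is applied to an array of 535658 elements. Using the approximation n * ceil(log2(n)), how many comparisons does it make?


Merge sort divides the array into halves recursively.
Number of levels = ceil(log2(535658)) = 20
At each level, approximately n = 535658 comparisons are needed for merging.
Total comparisons ~ n * ceil(log2(n)) = 535658 * 20 = 10713160


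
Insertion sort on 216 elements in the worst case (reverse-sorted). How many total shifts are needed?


In the worst case (reverse-sorted), each element shifts past all previous:
  Element 1: 1 shifts
  Element 2: 2 shifts
  Element 3: 3 shifts
  Element 4: 4 shifts
  Element 5: 5 shifts
  ...
  Element 215: 215 shifts
Total = 1 + 2 + ... + 215
= 216*(216-1)/2 = 23220


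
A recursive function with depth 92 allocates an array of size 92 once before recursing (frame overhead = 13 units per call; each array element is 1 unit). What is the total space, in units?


Array allocation: 92 units (allocated once)
Stack frames: 92 deep * 13 per frame = 1196 units
Total = 92 + 1196 = 1288


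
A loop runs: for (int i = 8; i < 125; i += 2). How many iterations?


Loop starts at i = 8, increments by 2, stops when i >= 125.
Number of iterations = ceil((125 - 8) / 2)
= ceil(117 / 2)
= 59


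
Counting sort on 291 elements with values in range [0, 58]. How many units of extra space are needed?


Output array size: 291 (to store sorted result)
Count array size: 59 (one slot per possible value, range 0 to 58)
Total extra space = 291 + 59 = 350


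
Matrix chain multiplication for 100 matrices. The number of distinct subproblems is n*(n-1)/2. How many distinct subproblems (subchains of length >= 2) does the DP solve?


Subproblems are indexed by (i, j) where i < j.
Number of such pairs = n*(n-1)/2
= 100 * 99 / 2
= 4950


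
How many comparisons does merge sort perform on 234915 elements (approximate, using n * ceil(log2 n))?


Recursion depth: ceil(log2(234915)) = 18
Each recursion level merges n = 234915 elements
Total = 234915 * 18 = 4228470


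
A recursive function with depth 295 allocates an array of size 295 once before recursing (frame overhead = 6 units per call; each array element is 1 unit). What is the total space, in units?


Array allocation: 295 units (allocated once)
Stack frames: 295 deep * 6 per frame = 1770 units
Total = 295 + 1770 = 2065


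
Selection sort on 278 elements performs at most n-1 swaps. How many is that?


Each of the 277 passes places one element in its final position.
Pass 1: swap minimum into position 0
Pass 2: swap minimum of remaining into position 1
...
Pass 277: last two elements, one swap
Maximum swaps = 278 - 1 = 277


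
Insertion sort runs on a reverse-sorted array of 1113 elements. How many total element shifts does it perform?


Sum of shifts = 1 + 2 + 3 + ... + 1112
= 1113 * 1112 / 2
= 1237656 / 2
= 618828


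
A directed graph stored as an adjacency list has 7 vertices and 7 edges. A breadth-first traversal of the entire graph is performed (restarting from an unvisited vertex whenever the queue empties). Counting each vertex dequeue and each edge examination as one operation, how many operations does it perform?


A full BFS traversal dequeues each vertex once and examines each edge once.
Vertex visits: 7
Edge visits: 7
V + E = 7 + 7 = 14


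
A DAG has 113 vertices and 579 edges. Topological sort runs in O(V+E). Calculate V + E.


V = 113 (vertex processing)
E = 579 (edge processing)
V + E = 113 + 579 = 692


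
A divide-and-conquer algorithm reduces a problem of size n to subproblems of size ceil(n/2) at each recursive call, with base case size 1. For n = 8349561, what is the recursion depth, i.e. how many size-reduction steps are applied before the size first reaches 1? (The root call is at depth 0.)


Each step divides the size by 2 (rounding up); after k steps the size is ceil(n/2^k), which equals 1 exactly when 2^k >= n.
So the depth is the smallest k with 2^k >= 8349561, i.e. ceil(log_2(8349561)).
2^22 = 4194304 < 8349561 <= 8388608 = 2^23
Recursion depth = 23


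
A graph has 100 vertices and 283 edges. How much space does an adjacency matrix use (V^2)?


Adjacency matrix: V x V grid of entries
Space = V^2 = 100^2 = 100 * 100 = 10000


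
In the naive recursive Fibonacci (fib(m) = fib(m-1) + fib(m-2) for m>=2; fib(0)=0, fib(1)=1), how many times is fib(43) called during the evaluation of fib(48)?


Let N(m) = number of times fib(m) is called while evaluating fib(48).
N(48) = 1 (the initial call).
N(47) = 1 (only fib(48) calls it).
For 1 <= m <= 46: fib(m) is called by fib(m+1) and fib(m+2), so
  N(m) = N(m+1) + N(m+2).
fib(0) is called only by fib(2), so N(0) = N(2).
Walk down from m=48:
  N(48)=1, N(47)=1, N(46)=2, N(45)=3, N(44)=5, N(43)=8
N(43) = 8


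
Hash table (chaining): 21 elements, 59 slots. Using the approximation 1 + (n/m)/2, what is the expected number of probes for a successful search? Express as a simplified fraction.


Computing expected probes:
alpha = 21/59
= 1 + alpha/2
= 1 + 21/(2*59)
= (2*59 + 21) / (2*59)
= 139/118


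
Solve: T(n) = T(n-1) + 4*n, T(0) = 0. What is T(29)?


Expanding the recurrence:
T(29) = T(28) + 4*29
       = T(27) + 4*28 + 4*29
       ...
       = T(0) + 4*(1 + 2 + ... + 29)
       = 0 + 4 * 29*30/2
       = 0 + 4 * 435
       = 0 + 1740 = 1740


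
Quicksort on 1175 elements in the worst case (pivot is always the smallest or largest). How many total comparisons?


In the worst case, each partition step picks the worst pivot:
  Partition 1: 1174 comparisons (n-1 elements to compare)
  Partition 2: 1173 comparisons
  Partition 3: 1172 comparisons
  Partition 4: 1171 comparisons
  Partition 5: 1170 comparisons
  ...
  Last partition: 0 comparisons
Total = (n-1) + (n-2) + ... + 1 + 0 = n*(n-1)/2
= 1175*1174/2 = 689725


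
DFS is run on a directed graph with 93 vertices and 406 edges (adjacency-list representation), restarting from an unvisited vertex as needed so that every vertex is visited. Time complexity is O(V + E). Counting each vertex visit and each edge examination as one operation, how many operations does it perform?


A full DFS traversal processes each vertex exactly once (push/pop on stack).
Each directed edge is examined once.
V = 93, E = 406
V + E = 499


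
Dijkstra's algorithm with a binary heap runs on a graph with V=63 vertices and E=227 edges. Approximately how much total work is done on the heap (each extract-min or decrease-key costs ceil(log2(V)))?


Dijkstra with a binary heap: each vertex is extracted once, each edge may relax once.
Each heap operation costs O(log V).
V + E = 63 + 227 = 290
ceil(log2(63)) = 6 (since 2^5 = 32 < 63 <= 64 = 2^6)
Total heap work = (V+E) * ceil(log2(V)) = 290 * 6 = 1740


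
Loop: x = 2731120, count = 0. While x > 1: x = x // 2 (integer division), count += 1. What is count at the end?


The variable x halves each step:
x = 2731120 -> 1365560 -> 682780 -> 341390 -> 170695 -> 85347 -> 42673 -> 21336 -> 10668 -> 5334 -> 2667 -> 1333 -> 666 -> 333 -> 166 -> 83 -> 41 -> 20 -> 10 -> 5 -> 2 -> 1
Number of halvings = floor(log2(2731120)) = 21


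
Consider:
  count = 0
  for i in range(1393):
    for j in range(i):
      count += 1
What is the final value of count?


For each i, the inner loop runs i times:
  i=0: inner runs 0 times
  i=1: inner runs 1 time
  i=2: inner runs 2 times
  i=3: inner runs 3 times
  i=4: inner runs 4 times
  i=5: inner runs 5 times
  i=6: inner runs 6 times
  i=7: inner runs 7 times
  ...
Total = 0 + 1 + 2 + ... + 1392 = 1393*(1393-1)/2 = 969528


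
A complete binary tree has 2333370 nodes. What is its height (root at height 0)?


In a complete binary tree, level k holds nodes 2^k .. 2^(k+1)-1 (1-indexed).
Height = floor(log2(n)) = floor(log2(2333370)) = 21
Check: 2^21 = 2097152 <= 2333370 < 4194304 = 2^22


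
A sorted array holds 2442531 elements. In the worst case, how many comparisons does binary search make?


Halving sequence: 2442531 -> 1221265 -> 610632 -> 305316 -> 152658 -> 76329 -> 38164 -> 19082 -> 9541 -> 4770 -> 2385 -> 1192 -> 596 -> 298 -> 149 -> 74 -> 37 -> 18 -> 9 -> 4 -> 2 -> 1
Number of halvings = 21
Max comparisons = 21 + 1 = 22


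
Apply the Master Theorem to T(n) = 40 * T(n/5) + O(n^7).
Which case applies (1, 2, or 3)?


The Master Theorem: T(n) = a*T(n/b) + O(n^c)
  a = 40, b = 5, c = 7
log_b(a) = log_5(40) ~ 2.292
Compare b^c with a: 5^7 = 78125 > 40, so c > log_b(a).
Since c > log_b(a), Case 3 applies.
T(n) = O(n^7)
Master Theorem case = 3


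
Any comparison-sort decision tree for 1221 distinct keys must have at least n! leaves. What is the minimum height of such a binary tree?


A binary decision tree of height h has at most 2^h leaves and needs at least n! of them, so h >= ceil(log2(n!)).
1221! is far too large to multiply out, so use Stirling's series:
  ln(n!) ~ n ln n - n + (1/2) ln(2 pi n) + 1/(12n)  (error below 1/(360 n^3), negligible here)
  ln(1221) = 7.1074255
  n ln n = 1221 * 7.1074255 = 8678.1665
  (1/2) ln(2 pi * 1221) = (1/2) ln(7671.7693) = 4.4727
  1/(12*1221) = 0.0001
  ln(1221!) ~ 8678.1665 - 1221 + 4.4727 + 0.0001 = 7461.6393
Convert to base 2: log2(1221!) = 7461.6393 / ln 2 = 7461.6393 / 0.69314718 = 10764.8700
ceil(10764.8700) = 10765


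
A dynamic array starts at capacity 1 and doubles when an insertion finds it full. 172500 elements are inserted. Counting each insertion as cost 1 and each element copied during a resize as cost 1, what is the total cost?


n = 172500
Insertion costs: 172500
Resizes copy 1, 2, 4, ... up to the largest power of 2 that is <= n-1 = 172499, i.e. 131072.
Copy costs = 1 + 2 + 4 + 8 + 16 + 32 + 64 + 128 + 256 + 512 + 1024 + 2048 + 4096 + 8192 + 16384 + 32768 + 65536 + 131072 = 262143
Total = 172500 + 262143 = 434643


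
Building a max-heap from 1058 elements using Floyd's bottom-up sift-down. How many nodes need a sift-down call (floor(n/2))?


In a heap of 1058 elements (0-indexed array):
  Last element index: 1057
  Parent of last element: floor((1057 - 1) / 2) = 528
  Internal nodes: indices 0 to 528
  Count = floor(1058/2) = 529


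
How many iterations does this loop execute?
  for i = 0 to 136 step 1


The loop variable i takes values starting at 0 and increments by 1 each iteration.
Sequence: i = 0, 1, 2, 3, 4, 5, 6, 7, 8, ...
The upper bound 136 is inclusive, so the count is floor((last - first) / step) + 1:
floor((136 - 0) / 1) + 1 = floor(136/1) + 1 = 136 + 1 = 137


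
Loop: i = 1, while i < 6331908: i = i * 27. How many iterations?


i multiplies by 27 each step:
i = 1 -> 27 -> 729 -> 19683 -> 531441 -> 14348907 (stop)
Iterations = ceil(log_27(6331908)) = 5


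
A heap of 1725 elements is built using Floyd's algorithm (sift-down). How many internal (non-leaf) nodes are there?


Leaf nodes occupy roughly half the array.
Sift-down is called for each internal node, starting from the last one.
Internal nodes = floor(n/2) = floor(1725/2) = 862


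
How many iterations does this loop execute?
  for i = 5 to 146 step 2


The loop variable i takes values starting at 5 and increments by 2 each iteration.
Sequence: i = 5, 7, 9, 11, 13, 15, 17, 19, 21, ...
The upper bound 146 is inclusive, so the count is floor((last - first) / step) + 1:
floor((146 - 5) / 2) + 1 = floor(141/2) + 1 = 70 + 1 = 71


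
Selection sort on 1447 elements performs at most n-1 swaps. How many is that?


Each of the 1446 passes places one element in its final position.
Pass 1: swap minimum into position 0
Pass 2: swap minimum of remaining into position 1
...
Pass 1446: last two elements, one swap
Maximum swaps = 1447 - 1 = 1446


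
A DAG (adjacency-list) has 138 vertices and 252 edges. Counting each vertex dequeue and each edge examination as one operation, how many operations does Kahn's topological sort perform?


V = 138 (vertex processing)
E = 252 (edge processing)
V + E = 138 + 252 = 390


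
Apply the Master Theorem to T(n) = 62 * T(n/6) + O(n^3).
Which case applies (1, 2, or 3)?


The Master Theorem: T(n) = a*T(n/b) + O(n^c)
  a = 62, b = 6, c = 3
log_b(a) = log_6(62) ~ 2.303
Compare b^c with a: 6^3 = 216 > 62, so c > log_b(a).
Since c > log_b(a), Case 3 applies.
T(n) = O(n^3)
Master Theorem case = 3


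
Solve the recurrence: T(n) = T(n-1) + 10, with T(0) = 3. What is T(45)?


Unrolling the recurrence:
T(45) = T(44) + 10
       = T(43) + 10 + 10
       = T(42) + 10*3
       ...
       = T(0) + 10*45
       = 3 + 450 = 453


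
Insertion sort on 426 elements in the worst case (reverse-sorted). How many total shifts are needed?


In the worst case (reverse-sorted), each element shifts past all previous:
  Element 1: 1 shifts
  Element 2: 2 shifts
  Element 3: 3 shifts
  Element 4: 4 shifts
  Element 5: 5 shifts
  ...
  Element 425: 425 shifts
Total = 1 + 2 + ... + 425
= 426*(426-1)/2 = 90525


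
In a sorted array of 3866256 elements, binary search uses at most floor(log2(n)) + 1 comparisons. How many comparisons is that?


Halving sequence: 3866256 -> 1933128 -> 966564 -> 483282 -> 241641 -> 120820 -> 60410 -> 30205 -> 15102 -> 7551 -> 3775 -> 1887 -> 943 -> 471 -> 235 -> 117 -> 58 -> 29 -> 14 -> 7 -> 3 -> 1
Number of halvings = 21
Max comparisons = 21 + 1 = 22


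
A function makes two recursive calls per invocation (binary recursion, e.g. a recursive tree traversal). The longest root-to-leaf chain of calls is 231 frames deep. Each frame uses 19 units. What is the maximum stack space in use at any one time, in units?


Binary recursion: the two calls run one after the other, so only one root-to-leaf chain of frames is on the stack at a time.
Maximum depth (longest chain) = 231 frames
Each frame = 19 units
Max stack space = 231 * 19 = 4389


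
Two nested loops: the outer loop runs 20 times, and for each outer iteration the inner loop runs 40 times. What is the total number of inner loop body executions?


Outer loop: 20 iterations
Inner loop: 40 iterations per outer iteration
Total = 20 * 40 = 800


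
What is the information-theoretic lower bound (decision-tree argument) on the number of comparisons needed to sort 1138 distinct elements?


A binary decision tree of height h has at most 2^h leaves and needs at least n! of them, so h >= ceil(log2(n!)).
1138! is far too large to multiply out, so use Stirling's series:
  ln(n!) ~ n ln n - n + (1/2) ln(2 pi n) + 1/(12n)  (error below 1/(360 n^3), negligible here)
  ln(1138) = 7.0370276
  n ln n = 1138 * 7.0370276 = 8008.1374
  (1/2) ln(2 pi * 1138) = (1/2) ln(7150.2649) = 4.4375
  1/(12*1138) = 0.0001
  ln(1138!) ~ 8008.1374 - 1138 + 4.4375 + 0.0001 = 6874.5750
Convert to base 2: log2(1138!) = 6874.5750 / ln 2 = 6874.5750 / 0.69314718 = 9917.9153
ceil(9917.9153) = 9918


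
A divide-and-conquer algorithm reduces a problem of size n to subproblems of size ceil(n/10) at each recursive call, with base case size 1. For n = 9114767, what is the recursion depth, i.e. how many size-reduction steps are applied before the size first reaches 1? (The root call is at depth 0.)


Each step divides the size by 10 (rounding up); after k steps the size is ceil(n/10^k), which equals 1 exactly when 10^k >= n.
So the depth is the smallest k with 10^k >= 9114767, i.e. ceil(log_10(9114767)).
10^6 = 1000000 < 9114767 <= 10000000 = 10^7
Recursion depth = 7


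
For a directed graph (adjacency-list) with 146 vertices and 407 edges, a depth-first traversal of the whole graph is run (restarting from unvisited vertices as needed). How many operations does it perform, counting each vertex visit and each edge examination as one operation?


A full DFS traversal visits each vertex once and examines each edge once.
V = 146
E = 407
Sum = 146 + 407 = 553


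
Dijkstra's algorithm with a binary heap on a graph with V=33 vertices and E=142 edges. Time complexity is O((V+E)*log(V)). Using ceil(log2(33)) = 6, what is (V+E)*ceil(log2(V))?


Dijkstra with a binary heap: each vertex is extracted once, each edge may relax once.
Each heap operation costs O(log V).
V + E = 33 + 142 = 175
ceil(log2(33)) = 6 (since 2^5 = 32 < 33 <= 64 = 2^6)
Total heap work = (V+E) * ceil(log2(V)) = 175 * 6 = 1050


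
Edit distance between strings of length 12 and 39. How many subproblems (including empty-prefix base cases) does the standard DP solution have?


The table includes base cases (empty prefixes).
Rows: (m+1) = 13
Columns: (n+1) = 40
Total = 13 * 40 = 520


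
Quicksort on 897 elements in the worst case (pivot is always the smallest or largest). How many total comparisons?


In the worst case, each partition step picks the worst pivot:
  Partition 1: 896 comparisons (n-1 elements to compare)
  Partition 2: 895 comparisons
  Partition 3: 894 comparisons
  Partition 4: 893 comparisons
  Partition 5: 892 comparisons
  ...
  Last partition: 0 comparisons
Total = (n-1) + (n-2) + ... + 1 + 0 = n*(n-1)/2
= 897*896/2 = 401856


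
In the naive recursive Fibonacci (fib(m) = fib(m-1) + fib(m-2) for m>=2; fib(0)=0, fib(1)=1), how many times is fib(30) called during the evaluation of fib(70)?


Let N(m) = number of times fib(m) is called while evaluating fib(70).
N(70) = 1 (the initial call).
N(69) = 1 (only fib(70) calls it).
For 1 <= m <= 68: fib(m) is called by fib(m+1) and fib(m+2), so
  N(m) = N(m+1) + N(m+2).
fib(0) is called only by fib(2), so N(0) = N(2).
Walk down from m=70:
  N(70)=1, N(69)=1, N(68)=2, N(67)=3, N(66)=5, N(65)=8, N(64)=13, N(63)=21, N(62)=34, N(61)=55, N(60)=89, N(59)=144, N(58)=233, N(57)=377, N(56)=610, N(55)=987, N(54)=1597, N(53)=2584, N(52)=4181, N(51)=6765, N(50)=10946, N(49)=17711, N(48)=28657, N(47)=46368, N(46)=75025, N(45)=121393, N(44)=196418, N(43)=317811, N(42)=514229, N(41)=832040, N(40)=1346269, N(39)=2178309, N(38)=3524578, N(37)=5702887, N(36)=9227465, N(35)=14930352, N(34)=24157817, N(33)=39088169, N(32)=63245986, N(31)=102334155, N(30)=165580141
N(30) = 165580141


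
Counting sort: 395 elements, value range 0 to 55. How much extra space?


n = 395 (output array)
k = 56 (count array for 56 distinct values)
Extra space = 395 + 56 = 451


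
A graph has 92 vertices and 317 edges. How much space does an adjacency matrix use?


Adjacency matrix: V x V grid of entries
Space = V^2 = 92^2 = 92 * 92 = 8464


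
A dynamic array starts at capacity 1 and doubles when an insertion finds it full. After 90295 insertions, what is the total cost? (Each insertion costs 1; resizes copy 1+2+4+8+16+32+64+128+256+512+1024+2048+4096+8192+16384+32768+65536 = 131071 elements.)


Insertion cost: 90295 (one per element)
Resizes occur just before inserting elements 2, 3, 5, 9, ...
Elements copied at each resize: 1 + 2 + 4 + 8 + 16 + 32 + 64 + 128 + 256 + 512 + 1024 + 2048 + 4096 + 8192 + 16384 + 32768 + 65536
Sum of copies = 131071 (geometric series: 2^k - 1)
Total = 90295 + 131071 = 221366


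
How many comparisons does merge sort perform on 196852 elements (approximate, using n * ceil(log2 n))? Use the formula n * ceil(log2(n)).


Recursion depth: ceil(log2(196852)) = 18
Each recursion level merges n = 196852 elements
Total = 196852 * 18 = 3543336


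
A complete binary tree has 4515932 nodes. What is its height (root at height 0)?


In a complete binary tree, level k holds nodes 2^k .. 2^(k+1)-1 (1-indexed).
Height = floor(log2(n)) = floor(log2(4515932)) = 22
Check: 2^22 = 4194304 <= 4515932 < 8388608 = 2^23


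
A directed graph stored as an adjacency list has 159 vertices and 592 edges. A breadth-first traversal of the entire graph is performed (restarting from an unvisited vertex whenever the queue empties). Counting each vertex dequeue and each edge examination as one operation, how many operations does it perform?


A full BFS traversal dequeues each vertex once and examines each edge once.
Vertex visits: 159
Edge visits: 592
V + E = 159 + 592 = 751


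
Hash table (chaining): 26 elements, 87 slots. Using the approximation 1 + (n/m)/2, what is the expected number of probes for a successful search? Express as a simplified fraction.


Computing expected probes:
alpha = 26/87
= 1 + alpha/2
= 1 + 26/(2*87)
= (2*87 + 26) / (2*87)
= 200/174 = 100/87


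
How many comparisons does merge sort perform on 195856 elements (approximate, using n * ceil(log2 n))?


Recursion depth: ceil(log2(195856)) = 18
Each recursion level merges n = 195856 elements
Total = 195856 * 18 = 3525408


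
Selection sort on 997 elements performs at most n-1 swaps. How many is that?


Each of the 996 passes places one element in its final position.
Pass 1: swap minimum into position 0
Pass 2: swap minimum of remaining into position 1
...
Pass 996: last two elements, one swap
Maximum swaps = 997 - 1 = 996


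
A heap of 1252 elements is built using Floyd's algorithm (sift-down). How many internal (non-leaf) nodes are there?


Leaf nodes occupy roughly half the array.
Sift-down is called for each internal node, starting from the last one.
Internal nodes = floor(n/2) = floor(1252/2) = 626


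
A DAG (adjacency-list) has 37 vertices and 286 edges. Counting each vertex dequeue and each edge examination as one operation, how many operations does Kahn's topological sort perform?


V = 37 (vertex processing)
E = 286 (edge processing)
V + E = 37 + 286 = 323


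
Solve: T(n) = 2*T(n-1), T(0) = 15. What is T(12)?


Unrolling:
T(12) = 2*T(11) = 2^2*T(10) = ... = 2^12*T(0)
= 2^12 * 15
= 4096 * 15 = 61440


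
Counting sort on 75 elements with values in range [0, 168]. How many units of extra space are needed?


Output array size: 75 (to store sorted result)
Count array size: 169 (one slot per possible value, range 0 to 168)
Total extra space = 75 + 169 = 244


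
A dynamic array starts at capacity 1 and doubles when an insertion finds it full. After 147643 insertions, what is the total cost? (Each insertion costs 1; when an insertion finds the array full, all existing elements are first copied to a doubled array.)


Insertion cost: 147643 (one per element)
Resizes occur just before inserting elements 2, 3, 5, 9, ...
Elements copied at each resize: 1 + 2 + 4 + 8 + 16 + 32 + 64 + 128 + 256 + 512 + 1024 + 2048 + 4096 + 8192 + 16384 + 32768 + 65536 + 131072
Sum of copies = 262143 (geometric series: 2^k - 1)
Total = 147643 + 262143 = 409786


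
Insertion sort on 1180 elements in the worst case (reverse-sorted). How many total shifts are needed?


In the worst case (reverse-sorted), each element shifts past all previous:
  Element 1: 1 shifts
  Element 2: 2 shifts
  Element 3: 3 shifts
  Element 4: 4 shifts
  Element 5: 5 shifts
  ...
  Element 1179: 1179 shifts
Total = 1 + 2 + ... + 1179
= 1180*(1180-1)/2 = 695610


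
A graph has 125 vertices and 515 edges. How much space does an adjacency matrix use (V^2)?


Adjacency matrix: V x V grid of entries
Space = V^2 = 125^2 = 125 * 125 = 15625


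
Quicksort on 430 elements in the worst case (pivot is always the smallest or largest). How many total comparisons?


In the worst case, each partition step picks the worst pivot:
  Partition 1: 429 comparisons (n-1 elements to compare)
  Partition 2: 428 comparisons
  Partition 3: 427 comparisons
  Partition 4: 426 comparisons
  Partition 5: 425 comparisons
  ...
  Last partition: 0 comparisons
Total = (n-1) + (n-2) + ... + 1 + 0 = n*(n-1)/2
= 430*429/2 = 92235


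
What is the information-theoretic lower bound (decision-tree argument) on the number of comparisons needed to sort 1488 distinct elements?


A binary decision tree of height h has at most 2^h leaves and needs at least n! of them, so h >= ceil(log2(n!)).
1488! is far too large to multiply out, so use Stirling's series:
  ln(n!) ~ n ln n - n + (1/2) ln(2 pi n) + 1/(12n)  (error below 1/(360 n^3), negligible here)
  ln(1488) = 7.3051882
  n ln n = 1488 * 7.3051882 = 10870.1200
  (1/2) ln(2 pi * 1488) = (1/2) ln(9349.3797) = 4.5715
  1/(12*1488) = 0.0001
  ln(1488!) ~ 10870.1200 - 1488 + 4.5715 + 0.0001 = 9386.6916
Convert to base 2: log2(1488!) = 9386.6916 / ln 2 = 9386.6916 / 0.69314718 = 13542.1334
ceil(13542.1334) = 13543


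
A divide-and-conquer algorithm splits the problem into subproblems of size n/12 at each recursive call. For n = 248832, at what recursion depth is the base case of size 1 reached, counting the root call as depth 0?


At each depth, the problem size is divided by 12:
  Depth 0: problem size = 248832
  Depth 1: problem size = 20736
  Depth 2: problem size = 1728
  Depth 3: problem size = 144
  Depth 4: problem size = 12
  Depth 5: problem size = 1 (base case)
The base case is reached at depth log_12(248832) = 5 (the tree has 6 levels counting depth 0, but the depth asked for is 5).
Recursion depth = 5


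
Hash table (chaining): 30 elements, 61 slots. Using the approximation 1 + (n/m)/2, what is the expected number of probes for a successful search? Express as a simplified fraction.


Computing expected probes:
alpha = 30/61
= 1 + alpha/2
= 1 + 30/(2*61)
= (2*61 + 30) / (2*61)
= 152/122 = 76/61


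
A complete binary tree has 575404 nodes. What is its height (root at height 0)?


In a complete binary tree, level k holds nodes 2^k .. 2^(k+1)-1 (1-indexed).
Height = floor(log2(n)) = floor(log2(575404)) = 19
Check: 2^19 = 524288 <= 575404 < 1048576 = 2^20


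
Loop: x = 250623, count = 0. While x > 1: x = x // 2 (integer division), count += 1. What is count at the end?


The variable x halves each step:
x = 250623 -> 125311 -> 62655 -> 31327 -> 15663 -> 7831 -> 3915 -> 1957 -> 978 -> 489 -> 244 -> 122 -> 61 -> 30 -> 15 -> 7 -> 3 -> 1
Number of halvings = floor(log2(250623)) = 17


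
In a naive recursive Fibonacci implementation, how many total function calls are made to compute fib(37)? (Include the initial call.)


Let C(m) = total calls to evaluate fib(m). Then C(0)=C(1)=1, and
C(m) = 1 + C(m-1) + C(m-2) for m >= 2.
Build the table (each entry = 1 + previous two):
  C(0) = 1
  C(1) = 1
  C(2) = 1 + 1 + 1 = 3
  C(3) = 1 + 3 + 1 = 5
  C(4) = 1 + 5 + 3 = 9
  C(5) = 1 + 9 + 5 = 15
  C(6) = 1 + 15 + 9 = 25
  C(7) = 1 + 25 + 15 = 41
  C(8) = 1 + 41 + 25 = 67
  C(9) = 1 + 67 + 41 = 109
  C(10) = 1 + 109 + 67 = 177
  C(11) = 1 + 177 + 109 = 287
  C(12) = 1 + 287 + 177 = 465
  C(13) = 1 + 465 + 287 = 753
  C(14) = 1 + 753 + 465 = 1219
  C(15) = 1 + 1219 + 753 = 1973
  C(16) = 1 + 1973 + 1219 = 3193
  C(17) = 1 + 3193 + 1973 = 5167
  C(18) = 1 + 5167 + 3193 = 8361
  C(19) = 1 + 8361 + 5167 = 13529
  C(20) = 1 + 13529 + 8361 = 21891
  C(21) = 1 + 21891 + 13529 = 35421
  C(22) = 1 + 35421 + 21891 = 57313
  C(23) = 1 + 57313 + 35421 = 92735
  C(24) = 1 + 92735 + 57313 = 150049
  C(25) = 1 + 150049 + 92735 = 242785
  C(26) = 1 + 242785 + 150049 = 392835
  C(27) = 1 + 392835 + 242785 = 635621
  C(28) = 1 + 635621 + 392835 = 1028457
  C(29) = 1 + 1028457 + 635621 = 1664079
  C(30) = 1 + 1664079 + 1028457 = 2692537
  C(31) = 1 + 2692537 + 1664079 = 4356617
  C(32) = 1 + 4356617 + 2692537 = 7049155
  C(33) = 1 + 7049155 + 4356617 = 11405773
  C(34) = 1 + 11405773 + 7049155 = 18454929
  C(35) = 1 + 18454929 + 11405773 = 29860703
  C(36) = 1 + 29860703 + 18454929 = 48315633
  C(37) = 1 + 48315633 + 29860703 = 78176337
Total calls for fib(37) = 78176337


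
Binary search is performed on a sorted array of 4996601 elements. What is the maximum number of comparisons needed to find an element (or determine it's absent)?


Binary search halves the search space each comparison:
  Step 1: search space = 4996601 -> 2498300
  Step 2: search space = 2498300 -> 1249150
  Step 3: search space = 1249150 -> 624575
  Step 4: search space = 624575 -> 312287
  Step 5: search space = 312287 -> 156143
  Step 6: search space = 156143 -> 78071
  Step 7: search space = 78071 -> 39035
  Step 8: search space = 39035 -> 19517
  Step 9: search space = 19517 -> 9758
  Step 10: search space = 9758 -> 4879
  Step 11: search space = 4879 -> 2439
  Step 12: search space = 2439 -> 1219
  Step 13: search space = 1219 -> 609
  Step 14: search space = 609 -> 304
  Step 15: search space = 304 -> 152
  Step 16: search space = 152 -> 76
  Step 17: search space = 76 -> 38
  Step 18: search space = 38 -> 19
  Step 19: search space = 19 -> 9
  Step 20: search space = 9 -> 4
  Step 21: search space = 4 -> 2
  Step 22: search space = 2 -> 1
  Step 23: search space = 1 (final check)
Maximum comparisons = floor(log2(4996601)) + 1 = 22 + 1 = 23


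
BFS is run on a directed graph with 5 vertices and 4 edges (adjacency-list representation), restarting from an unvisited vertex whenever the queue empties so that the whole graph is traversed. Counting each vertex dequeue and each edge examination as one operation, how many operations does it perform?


A full BFS traversal dequeues each vertex exactly once and examines each directed edge exactly once.
V = 5 (vertex processing cost)
E = 4 (edge examination cost)
Total operations proportional to V + E = 5 + 4 = 9


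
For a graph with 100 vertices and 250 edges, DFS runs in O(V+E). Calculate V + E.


A full DFS traversal visits each vertex once and examines each edge once.
V = 100
E = 250
Sum = 100 + 250 = 350


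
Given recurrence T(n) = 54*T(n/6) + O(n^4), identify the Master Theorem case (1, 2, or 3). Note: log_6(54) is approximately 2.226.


Master Theorem parameters: a=54, b=6, c=4
log_b(a) = 2.226
Compare b^c with a: 6^4 = 1296 > 54, so c > log_b(a).
Comparing c=4 vs log_b(a)=2.226:
4 > 2.226 => Case 3
Result: T(n) = O(n^4)
Master Theorem case = 3


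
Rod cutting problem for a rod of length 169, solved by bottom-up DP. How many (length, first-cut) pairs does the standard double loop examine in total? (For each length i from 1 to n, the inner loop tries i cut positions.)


For each subproblem length i = 1..169, the inner loop considers i possible first cuts.
Total = 1 + 2 + ... + 169
= 169*(169+1)/2
= 169*170/2 = 14365


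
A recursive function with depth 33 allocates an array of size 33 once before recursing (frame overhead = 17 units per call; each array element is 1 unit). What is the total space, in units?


Array allocation: 33 units (allocated once)
Stack frames: 33 deep * 17 per frame = 561 units
Total = 33 + 561 = 594


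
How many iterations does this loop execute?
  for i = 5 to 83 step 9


The loop variable i takes values starting at 5 and increments by 9 each iteration.
Sequence: i = 5, 14, 23, 32, 41, 50, 59, 68, 77
The upper bound 83 is inclusive, so the count is floor((last - first) / step) + 1:
floor((83 - 5) / 9) + 1 = floor(78/9) + 1 = 8 + 1 = 9


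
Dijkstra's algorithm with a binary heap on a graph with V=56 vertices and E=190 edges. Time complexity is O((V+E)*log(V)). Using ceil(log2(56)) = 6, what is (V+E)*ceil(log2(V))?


Dijkstra with a binary heap: each vertex is extracted once, each edge may relax once.
Each heap operation costs O(log V).
V + E = 56 + 190 = 246
ceil(log2(56)) = 6 (since 2^5 = 32 < 56 <= 64 = 2^6)
Total heap work = (V+E) * ceil(log2(V)) = 246 * 6 = 1476


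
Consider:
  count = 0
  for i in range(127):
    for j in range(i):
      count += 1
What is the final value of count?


For each i, the inner loop runs i times:
  i=0: inner runs 0 times
  i=1: inner runs 1 time
  i=2: inner runs 2 times
  i=3: inner runs 3 times
  i=4: inner runs 4 times
  i=5: inner runs 5 times
  i=6: inner runs 6 times
  i=7: inner runs 7 times
  ...
Total = 0 + 1 + 2 + ... + 126 = 127*(127-1)/2 = 8001


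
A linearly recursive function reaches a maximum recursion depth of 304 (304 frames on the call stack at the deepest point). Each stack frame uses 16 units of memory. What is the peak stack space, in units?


Maximum recursion depth = 304 frames
Memory per frame = 16 units
Total stack space = depth * frame_size
= 304 * 16 = 4864


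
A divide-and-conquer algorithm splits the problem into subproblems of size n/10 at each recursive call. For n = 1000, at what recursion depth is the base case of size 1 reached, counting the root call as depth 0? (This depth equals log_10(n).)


At each depth, the problem size is divided by 10:
  Depth 0: problem size = 1000
  Depth 1: problem size = 100
  Depth 2: problem size = 10
  Depth 3: problem size = 1 (base case)
The base case is reached at depth log_10(1000) = 3 (the tree has 4 levels counting depth 0, but the depth asked for is 3).
Recursion depth = 3


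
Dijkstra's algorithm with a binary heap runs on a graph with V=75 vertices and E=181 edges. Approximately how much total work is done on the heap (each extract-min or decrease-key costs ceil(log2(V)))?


Dijkstra with a binary heap: each vertex is extracted once, each edge may relax once.
Each heap operation costs O(log V).
V + E = 75 + 181 = 256
ceil(log2(75)) = 7 (since 2^6 = 64 < 75 <= 128 = 2^7)
Total heap work = (V+E) * ceil(log2(V)) = 256 * 7 = 1792


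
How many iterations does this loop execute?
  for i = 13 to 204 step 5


The loop variable i takes values starting at 13 and increments by 5 each iteration.
Sequence: i = 13, 18, 23, 28, 33, 38, 43, 48, 53, ...
The upper bound 204 is inclusive, so the count is floor((last - first) / step) + 1:
floor((204 - 13) / 5) + 1 = floor(191/5) + 1 = 38 + 1 = 39


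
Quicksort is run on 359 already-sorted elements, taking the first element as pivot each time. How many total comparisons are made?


Sum of comparisons per partition:
358 + 357 + ... + 1 + 0
= 359 * (359 - 1) / 2
= 359 * 358 / 2
= 64261


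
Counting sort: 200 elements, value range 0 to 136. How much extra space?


n = 200 (output array)
k = 137 (count array for 137 distinct values)
Extra space = 200 + 137 = 337


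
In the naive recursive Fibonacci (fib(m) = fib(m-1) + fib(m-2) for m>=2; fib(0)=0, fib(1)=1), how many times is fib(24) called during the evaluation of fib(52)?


Let N(m) = number of times fib(m) is called while evaluating fib(52).
N(52) = 1 (the initial call).
N(51) = 1 (only fib(52) calls it).
For 1 <= m <= 50: fib(m) is called by fib(m+1) and fib(m+2), so
  N(m) = N(m+1) + N(m+2).
fib(0) is called only by fib(2), so N(0) = N(2).
Walk down from m=52:
  N(52)=1, N(51)=1, N(50)=2, N(49)=3, N(48)=5, N(47)=8, N(46)=13, N(45)=21, N(44)=34, N(43)=55, N(42)=89, N(41)=144, N(40)=233, N(39)=377, N(38)=610, N(37)=987, N(36)=1597, N(35)=2584, N(34)=4181, N(33)=6765, N(32)=10946, N(31)=17711, N(30)=28657, N(29)=46368, N(28)=75025, N(27)=121393, N(26)=196418, N(25)=317811, N(24)=514229
N(24) = 514229


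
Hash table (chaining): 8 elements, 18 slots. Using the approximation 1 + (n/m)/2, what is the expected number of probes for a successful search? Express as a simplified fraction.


Computing expected probes:
alpha = 8/18
= 1 + alpha/2
= 1 + 8/(2*18)
= (2*18 + 8) / (2*18)
= 44/36 = 11/9


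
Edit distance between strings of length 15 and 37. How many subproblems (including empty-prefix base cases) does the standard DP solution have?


The table includes base cases (empty prefixes).
Rows: (m+1) = 16
Columns: (n+1) = 38
Total = 16 * 38 = 608


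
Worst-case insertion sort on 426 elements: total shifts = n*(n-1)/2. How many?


Sum of shifts = 1 + 2 + 3 + ... + 425
= 426 * 425 / 2
= 181050 / 2
= 90525


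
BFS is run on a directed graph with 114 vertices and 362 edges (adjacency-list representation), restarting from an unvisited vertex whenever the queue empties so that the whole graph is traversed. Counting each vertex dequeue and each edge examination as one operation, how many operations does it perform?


A full BFS traversal dequeues each vertex exactly once and examines each directed edge exactly once.
V = 114 (vertex processing cost)
E = 362 (edge examination cost)
Total operations proportional to V + E = 114 + 362 = 476


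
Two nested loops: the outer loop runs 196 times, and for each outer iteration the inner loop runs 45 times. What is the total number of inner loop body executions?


Outer loop: 196 iterations
Inner loop: 45 iterations per outer iteration
Total = 196 * 45 = 8820


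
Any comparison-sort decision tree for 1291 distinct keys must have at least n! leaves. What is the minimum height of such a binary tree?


A binary decision tree of height h has at most 2^h leaves and needs at least n! of them, so h >= ceil(log2(n!)).
1291! is far too large to multiply out, so use Stirling's series:
  ln(n!) ~ n ln n - n + (1/2) ln(2 pi n) + 1/(12n)  (error below 1/(360 n^3), negligible here)
  ln(1291) = 7.1631724
  n ln n = 1291 * 7.1631724 = 9247.6556
  (1/2) ln(2 pi * 1291) = (1/2) ln(8111.5922) = 4.5005
  1/(12*1291) = 0.0001
  ln(1291!) ~ 9247.6556 - 1291 + 4.5005 + 0.0001 = 7961.1562
Convert to base 2: log2(1291!) = 7961.1562 / ln 2 = 7961.1562 / 0.69314718 = 11485.5206
ceil(11485.5206) = 11486


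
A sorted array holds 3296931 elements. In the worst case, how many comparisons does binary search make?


Halving sequence: 3296931 -> 1648465 -> 824232 -> 412116 -> 206058 -> 103029 -> 51514 -> 25757 -> 12878 -> 6439 -> 3219 -> 1609 -> 804 -> 402 -> 201 -> 100 -> 50 -> 25 -> 12 -> 6 -> 3 -> 1
Number of halvings = 21
Max comparisons = 21 + 1 = 22


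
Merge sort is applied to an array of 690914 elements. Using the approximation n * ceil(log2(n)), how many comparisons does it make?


Merge sort divides the array into halves recursively.
Number of levels = ceil(log2(690914)) = 20
At each level, approximately n = 690914 comparisons are needed for merging.
Total comparisons ~ n * ceil(log2(n)) = 690914 * 20 = 13818280


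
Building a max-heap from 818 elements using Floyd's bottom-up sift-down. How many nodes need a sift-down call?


In a heap of 818 elements (0-indexed array):
  Last element index: 817
  Parent of last element: floor((817 - 1) / 2) = 408
  Internal nodes: indices 0 to 408
  Count = floor(818/2) = 409


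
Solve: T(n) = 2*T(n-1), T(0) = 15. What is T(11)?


Unrolling:
T(11) = 2*T(10) = 2^2*T(9) = ... = 2^11*T(0)
= 2^11 * 15
= 2048 * 15 = 30720


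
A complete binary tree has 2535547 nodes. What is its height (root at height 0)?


In a complete binary tree, level k holds nodes 2^k .. 2^(k+1)-1 (1-indexed).
Height = floor(log2(n)) = floor(log2(2535547)) = 21
Check: 2^21 = 2097152 <= 2535547 < 4194304 = 2^22


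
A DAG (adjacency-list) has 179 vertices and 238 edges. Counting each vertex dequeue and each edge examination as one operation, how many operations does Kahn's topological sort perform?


V = 179 (vertex processing)
E = 238 (edge processing)
V + E = 179 + 238 = 417


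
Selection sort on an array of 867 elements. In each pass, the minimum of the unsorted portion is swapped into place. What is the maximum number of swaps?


Selection sort performs one swap per pass:
  Pass 1: find min in positions 0 to 866, swap with position 0
  Pass 2: find min in positions 1 to 866, swap with position 1
  Pass 3: find min in positions 2 to 866, swap with position 2
  Pass 4: find min in positions 3 to 866, swap with position 3
  Pass 5: find min in positions 4 to 866, swap with position 4
  ... (861 more passes)
Total passes (and swaps) = n - 1 = 867 - 1 = 866


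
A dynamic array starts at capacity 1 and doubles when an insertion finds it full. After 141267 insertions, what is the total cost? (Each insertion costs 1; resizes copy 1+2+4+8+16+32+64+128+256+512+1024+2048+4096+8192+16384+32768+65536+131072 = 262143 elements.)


Insertion cost: 141267 (one per element)
Resizes occur just before inserting elements 2, 3, 5, 9, ...
Elements copied at each resize: 1 + 2 + 4 + 8 + 16 + 32 + 64 + 128 + 256 + 512 + 1024 + 2048 + 4096 + 8192 + 16384 + 32768 + 65536 + 131072
Sum of copies = 262143 (geometric series: 2^k - 1)
Total = 141267 + 262143 = 403410


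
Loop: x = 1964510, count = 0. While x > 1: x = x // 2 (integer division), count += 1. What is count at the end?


The variable x halves each step:
x = 1964510 -> 982255 -> 491127 -> 245563 -> 122781 -> 61390 -> 30695 -> 15347 -> 7673 -> 3836 -> 1918 -> 959 -> 479 -> 239 -> 119 -> 59 -> 29 -> 14 -> 7 -> 3 -> 1
Number of halvings = floor(log2(1964510)) = 20


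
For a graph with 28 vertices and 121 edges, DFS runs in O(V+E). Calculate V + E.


A full DFS traversal visits each vertex once and examines each edge once.
V = 28
E = 121
Sum = 28 + 121 = 149
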